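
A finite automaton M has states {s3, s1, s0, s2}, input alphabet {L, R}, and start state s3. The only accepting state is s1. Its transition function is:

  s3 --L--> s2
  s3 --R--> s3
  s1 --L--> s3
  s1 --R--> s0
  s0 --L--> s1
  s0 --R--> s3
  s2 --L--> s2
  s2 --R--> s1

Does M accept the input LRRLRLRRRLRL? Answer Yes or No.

No

s3 → s2 → s1 → s0 → s1 → s0 → s1 → s0 → s3 → s3 → s2 → s1 → s3
End state s3 is not accepting.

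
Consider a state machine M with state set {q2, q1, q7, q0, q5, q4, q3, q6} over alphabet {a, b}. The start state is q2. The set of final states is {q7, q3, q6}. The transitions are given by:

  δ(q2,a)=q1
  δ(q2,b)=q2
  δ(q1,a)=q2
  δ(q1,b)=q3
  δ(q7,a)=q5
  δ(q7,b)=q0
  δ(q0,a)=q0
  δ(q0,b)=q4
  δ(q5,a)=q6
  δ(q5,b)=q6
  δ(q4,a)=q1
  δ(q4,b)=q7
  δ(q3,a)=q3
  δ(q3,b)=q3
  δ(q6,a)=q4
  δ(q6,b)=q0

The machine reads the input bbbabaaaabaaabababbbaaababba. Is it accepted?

q2 → q2 → q2 → q2 → q1 → q3 → q3 → q3 → q3 → q3 → q3 → q3 → q3 → q3 → q3 → q3 → q3 → q3 → q3 → q3 → q3 → q3 → q3 → q3 → q3 → q3 → q3 → q3 → q3
End state q3 is accepting.

Yes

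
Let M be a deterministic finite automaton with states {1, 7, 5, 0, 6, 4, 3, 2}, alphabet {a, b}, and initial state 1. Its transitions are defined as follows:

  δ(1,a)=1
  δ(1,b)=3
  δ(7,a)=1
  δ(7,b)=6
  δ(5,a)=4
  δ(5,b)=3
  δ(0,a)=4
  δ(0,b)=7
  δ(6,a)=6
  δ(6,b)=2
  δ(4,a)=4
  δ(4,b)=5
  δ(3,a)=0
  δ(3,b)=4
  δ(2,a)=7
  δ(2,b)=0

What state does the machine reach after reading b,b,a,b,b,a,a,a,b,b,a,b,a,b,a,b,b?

start at 1
read 'b': 1 → 3
read 'b': 3 → 4
read 'a': 4 → 4
read 'b': 4 → 5
read 'b': 5 → 3
read 'a': 3 → 0
read 'a': 0 → 4
read 'a': 4 → 4
read 'b': 4 → 5
read 'b': 5 → 3
read 'a': 3 → 0
read 'b': 0 → 7
read 'a': 7 → 1
read 'b': 1 → 3
read 'a': 3 → 0
read 'b': 0 → 7
read 'b': 7 → 6

6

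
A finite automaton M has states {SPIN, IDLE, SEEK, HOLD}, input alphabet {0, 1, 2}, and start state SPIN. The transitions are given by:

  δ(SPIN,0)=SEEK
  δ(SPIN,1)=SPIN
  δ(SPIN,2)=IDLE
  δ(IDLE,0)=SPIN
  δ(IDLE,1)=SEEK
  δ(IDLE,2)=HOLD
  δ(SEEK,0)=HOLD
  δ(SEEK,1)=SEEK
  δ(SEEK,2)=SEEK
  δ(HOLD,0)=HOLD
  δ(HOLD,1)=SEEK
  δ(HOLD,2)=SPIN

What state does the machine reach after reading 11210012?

SEEK

Trace: SPIN -1-> SPIN -1-> SPIN -2-> IDLE -1-> SEEK -0-> HOLD -0-> HOLD -1-> SEEK -2-> SEEK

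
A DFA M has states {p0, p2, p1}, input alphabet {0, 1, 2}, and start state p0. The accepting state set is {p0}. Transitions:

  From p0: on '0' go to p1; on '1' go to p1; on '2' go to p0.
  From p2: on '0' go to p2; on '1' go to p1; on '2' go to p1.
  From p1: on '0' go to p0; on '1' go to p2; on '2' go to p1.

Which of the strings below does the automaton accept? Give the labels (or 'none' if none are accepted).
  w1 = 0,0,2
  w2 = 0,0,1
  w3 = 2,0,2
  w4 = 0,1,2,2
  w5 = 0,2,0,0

w1

w1: Trace: p0 -0-> p1 -0-> p0 -2-> p0  → end p0, accepted
w2: Trace: p0 -0-> p1 -0-> p0 -1-> p1  → end p1, rejected
w3: Trace: p0 -2-> p0 -0-> p1 -2-> p1  → end p1, rejected
w4: Trace: p0 -0-> p1 -1-> p2 -2-> p1 -2-> p1  → end p1, rejected
w5: Trace: p0 -0-> p1 -2-> p1 -0-> p0 -0-> p1  → end p1, rejected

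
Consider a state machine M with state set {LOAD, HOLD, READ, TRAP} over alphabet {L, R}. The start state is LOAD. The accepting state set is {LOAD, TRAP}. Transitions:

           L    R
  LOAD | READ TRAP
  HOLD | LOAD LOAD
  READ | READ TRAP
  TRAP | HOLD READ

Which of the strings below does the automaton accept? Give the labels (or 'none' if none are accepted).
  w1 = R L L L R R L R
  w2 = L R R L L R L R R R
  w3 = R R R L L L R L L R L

w1:
  start at LOAD
  read 'R': LOAD → TRAP
  read 'L': TRAP → HOLD
  read 'L': HOLD → LOAD
  read 'L': LOAD → READ
  read 'R': READ → TRAP
  read 'R': TRAP → READ
  read 'L': READ → READ
  read 'R': READ → TRAP
  end TRAP, accepted
w2:
  start at LOAD
  read 'L': LOAD → READ
  read 'R': READ → TRAP
  read 'R': TRAP → READ
  read 'L': READ → READ
  read 'L': READ → READ
  read 'R': READ → TRAP
  read 'L': TRAP → HOLD
  read 'R': HOLD → LOAD
  read 'R': LOAD → TRAP
  read 'R': TRAP → READ
  end READ, rejected
w3:
  start at LOAD
  read 'R': LOAD → TRAP
  read 'R': TRAP → READ
  read 'R': READ → TRAP
  read 'L': TRAP → HOLD
  read 'L': HOLD → LOAD
  read 'L': LOAD → READ
  read 'R': READ → TRAP
  read 'L': TRAP → HOLD
  read 'L': HOLD → LOAD
  read 'R': LOAD → TRAP
  read 'L': TRAP → HOLD
  end HOLD, rejected

w1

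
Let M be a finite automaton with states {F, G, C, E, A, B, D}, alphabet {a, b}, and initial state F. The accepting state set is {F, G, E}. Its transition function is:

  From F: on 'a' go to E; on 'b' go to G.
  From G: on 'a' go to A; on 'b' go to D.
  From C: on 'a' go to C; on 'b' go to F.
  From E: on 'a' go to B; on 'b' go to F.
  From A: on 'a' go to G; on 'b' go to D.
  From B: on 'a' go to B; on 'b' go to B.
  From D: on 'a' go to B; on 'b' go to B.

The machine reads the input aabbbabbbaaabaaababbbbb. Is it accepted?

start at F
read 'a': F → E
read 'a': E → B
read 'b': B → B
read 'b': B → B
read 'b': B → B
read 'a': B → B
read 'b': B → B
read 'b': B → B
read 'b': B → B
read 'a': B → B
read 'a': B → B
read 'a': B → B
read 'b': B → B
read 'a': B → B
read 'a': B → B
read 'a': B → B
read 'b': B → B
read 'a': B → B
read 'b': B → B
read 'b': B → B
read 'b': B → B
read 'b': B → B
read 'b': B → B
End state B is not accepting.

No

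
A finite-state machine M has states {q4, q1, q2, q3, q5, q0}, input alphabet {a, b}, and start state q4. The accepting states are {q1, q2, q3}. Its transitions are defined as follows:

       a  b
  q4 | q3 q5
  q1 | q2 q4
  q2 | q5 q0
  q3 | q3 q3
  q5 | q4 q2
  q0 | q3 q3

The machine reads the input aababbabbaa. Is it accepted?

Yes

q4 → q3 → q3 → q3 → q3 → q3 → q3 → q3 → q3 → q3 → q3 → q3
End state q3 is accepting.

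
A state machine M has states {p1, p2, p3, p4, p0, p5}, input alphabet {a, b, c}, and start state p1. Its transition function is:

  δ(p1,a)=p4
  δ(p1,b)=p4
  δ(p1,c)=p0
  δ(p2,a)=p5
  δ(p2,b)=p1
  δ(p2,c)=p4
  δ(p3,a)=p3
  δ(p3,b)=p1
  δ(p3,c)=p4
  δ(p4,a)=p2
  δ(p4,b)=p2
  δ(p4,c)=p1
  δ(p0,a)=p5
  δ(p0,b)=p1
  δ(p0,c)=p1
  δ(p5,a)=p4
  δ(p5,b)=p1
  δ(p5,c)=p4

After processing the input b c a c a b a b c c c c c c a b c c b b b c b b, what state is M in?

p1 → p4 → p1 → p4 → p1 → p4 → p2 → p5 → p1 → p0 → p1 → p0 → p1 → p0 → p1 → p4 → p2 → p4 → p1 → p4 → p2 → p1 → p0 → p1 → p4

p4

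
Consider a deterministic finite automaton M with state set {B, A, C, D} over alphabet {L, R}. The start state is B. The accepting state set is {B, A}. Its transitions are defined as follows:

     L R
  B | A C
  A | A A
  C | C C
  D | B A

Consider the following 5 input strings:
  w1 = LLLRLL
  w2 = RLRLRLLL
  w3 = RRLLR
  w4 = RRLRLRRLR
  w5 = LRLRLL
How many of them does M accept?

w1: Trace: B -L-> A -L-> A -L-> A -R-> A -L-> A -L-> A  → end A, accepted
w2: Trace: B -R-> C -L-> C -R-> C -L-> C -R-> C -L-> C -L-> C -L-> C  → end C, rejected
w3: Trace: B -R-> C -R-> C -L-> C -L-> C -R-> C  → end C, rejected
w4: Trace: B -R-> C -R-> C -L-> C -R-> C -L-> C -R-> C -R-> C -L-> C -R-> C  → end C, rejected
w5: Trace: B -L-> A -R-> A -L-> A -R-> A -L-> A -L-> A  → end A, accepted

2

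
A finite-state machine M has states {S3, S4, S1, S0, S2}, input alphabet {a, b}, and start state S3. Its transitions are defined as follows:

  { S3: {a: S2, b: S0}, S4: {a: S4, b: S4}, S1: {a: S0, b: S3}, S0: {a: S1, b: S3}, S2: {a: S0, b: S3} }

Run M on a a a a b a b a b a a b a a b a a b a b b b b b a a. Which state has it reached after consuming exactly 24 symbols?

S3

S3 → S2 → S0 → S1 → S0 → S3 → S2 → S3 → S2 → S3 → S2 → S0 → S3 → S2 → S0 → S3 → S2 → S0 → S3 → S2 → S3 → S0 → S3 → S0 → S3
After 24 symbols: S3.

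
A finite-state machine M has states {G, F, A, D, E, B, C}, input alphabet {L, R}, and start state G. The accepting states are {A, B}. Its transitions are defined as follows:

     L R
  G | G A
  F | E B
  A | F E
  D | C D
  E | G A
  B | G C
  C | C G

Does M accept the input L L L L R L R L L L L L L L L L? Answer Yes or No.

No

Trace: G -L-> G -L-> G -L-> G -L-> G -R-> A -L-> F -R-> B -L-> G -L-> G -L-> G -L-> G -L-> G -L-> G -L-> G -L-> G -L-> G
End state G is not accepting.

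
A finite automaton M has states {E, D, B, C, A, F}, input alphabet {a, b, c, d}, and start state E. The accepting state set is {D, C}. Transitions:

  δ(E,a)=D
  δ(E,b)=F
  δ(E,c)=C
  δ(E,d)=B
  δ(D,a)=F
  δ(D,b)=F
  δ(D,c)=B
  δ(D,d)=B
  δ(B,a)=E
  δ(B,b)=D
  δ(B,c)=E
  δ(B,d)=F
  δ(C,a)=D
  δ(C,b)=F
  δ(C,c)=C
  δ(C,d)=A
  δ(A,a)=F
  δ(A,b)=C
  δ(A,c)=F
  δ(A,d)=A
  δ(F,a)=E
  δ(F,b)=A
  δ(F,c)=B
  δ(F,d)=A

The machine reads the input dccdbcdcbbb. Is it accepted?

start at E
read 'd': E → B
read 'c': B → E
read 'c': E → C
read 'd': C → A
read 'b': A → C
read 'c': C → C
read 'd': C → A
read 'c': A → F
read 'b': F → A
read 'b': A → C
read 'b': C → F
End state F is not accepting.

No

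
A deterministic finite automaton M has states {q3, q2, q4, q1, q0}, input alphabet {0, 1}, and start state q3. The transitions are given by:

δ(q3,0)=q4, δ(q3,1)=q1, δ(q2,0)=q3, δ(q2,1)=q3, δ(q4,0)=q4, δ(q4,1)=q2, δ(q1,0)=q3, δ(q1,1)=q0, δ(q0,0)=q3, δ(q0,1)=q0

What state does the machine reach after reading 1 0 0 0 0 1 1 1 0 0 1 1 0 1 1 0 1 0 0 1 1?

q3

Trace: q3 -1-> q1 -0-> q3 -0-> q4 -0-> q4 -0-> q4 -1-> q2 -1-> q3 -1-> q1 -0-> q3 -0-> q4 -1-> q2 -1-> q3 -0-> q4 -1-> q2 -1-> q3 -0-> q4 -1-> q2 -0-> q3 -0-> q4 -1-> q2 -1-> q3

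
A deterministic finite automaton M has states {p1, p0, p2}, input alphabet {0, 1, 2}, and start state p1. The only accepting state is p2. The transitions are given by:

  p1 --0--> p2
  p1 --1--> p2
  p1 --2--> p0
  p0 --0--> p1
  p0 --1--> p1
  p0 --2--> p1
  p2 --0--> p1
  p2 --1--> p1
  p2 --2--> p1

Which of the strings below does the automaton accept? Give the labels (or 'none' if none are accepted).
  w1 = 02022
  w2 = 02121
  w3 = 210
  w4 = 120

w2, w3, w4

w1: Trace: p1 -0-> p2 -2-> p1 -0-> p2 -2-> p1 -2-> p0  → end p0, rejected
w2: Trace: p1 -0-> p2 -2-> p1 -1-> p2 -2-> p1 -1-> p2  → end p2, accepted
w3: Trace: p1 -2-> p0 -1-> p1 -0-> p2  → end p2, accepted
w4: Trace: p1 -1-> p2 -2-> p1 -0-> p2  → end p2, accepted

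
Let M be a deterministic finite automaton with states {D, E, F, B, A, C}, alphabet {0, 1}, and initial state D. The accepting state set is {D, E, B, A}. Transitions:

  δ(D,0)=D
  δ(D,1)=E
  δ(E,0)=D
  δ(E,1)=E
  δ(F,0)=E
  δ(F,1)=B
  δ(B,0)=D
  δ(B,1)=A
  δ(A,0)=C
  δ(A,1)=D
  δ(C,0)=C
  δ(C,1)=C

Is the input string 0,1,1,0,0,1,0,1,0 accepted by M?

Yes

D → D → E → E → D → D → E → D → E → D
End state D is accepting.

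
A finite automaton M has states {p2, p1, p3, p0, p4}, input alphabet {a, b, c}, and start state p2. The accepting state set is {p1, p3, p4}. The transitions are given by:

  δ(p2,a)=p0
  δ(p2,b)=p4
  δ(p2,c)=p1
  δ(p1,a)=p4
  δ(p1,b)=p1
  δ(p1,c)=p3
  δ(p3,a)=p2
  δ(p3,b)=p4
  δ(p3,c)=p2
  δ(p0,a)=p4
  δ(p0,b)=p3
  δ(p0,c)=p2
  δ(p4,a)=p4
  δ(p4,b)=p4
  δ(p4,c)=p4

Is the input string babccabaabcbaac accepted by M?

Yes

start at p2
read 'b': p2 → p4
read 'a': p4 → p4
read 'b': p4 → p4
read 'c': p4 → p4
read 'c': p4 → p4
read 'a': p4 → p4
read 'b': p4 → p4
read 'a': p4 → p4
read 'a': p4 → p4
read 'b': p4 → p4
read 'c': p4 → p4
read 'b': p4 → p4
read 'a': p4 → p4
read 'a': p4 → p4
read 'c': p4 → p4
End state p4 is accepting.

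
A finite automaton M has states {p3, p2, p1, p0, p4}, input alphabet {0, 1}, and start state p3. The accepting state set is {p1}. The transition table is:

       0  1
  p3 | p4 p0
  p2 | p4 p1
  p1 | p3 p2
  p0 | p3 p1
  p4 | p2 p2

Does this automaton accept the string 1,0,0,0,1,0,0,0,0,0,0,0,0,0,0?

start at p3
read '1': p3 → p0
read '0': p0 → p3
read '0': p3 → p4
read '0': p4 → p2
read '1': p2 → p1
read '0': p1 → p3
read '0': p3 → p4
read '0': p4 → p2
read '0': p2 → p4
read '0': p4 → p2
read '0': p2 → p4
read '0': p4 → p2
read '0': p2 → p4
read '0': p4 → p2
read '0': p2 → p4
End state p4 is not accepting.

No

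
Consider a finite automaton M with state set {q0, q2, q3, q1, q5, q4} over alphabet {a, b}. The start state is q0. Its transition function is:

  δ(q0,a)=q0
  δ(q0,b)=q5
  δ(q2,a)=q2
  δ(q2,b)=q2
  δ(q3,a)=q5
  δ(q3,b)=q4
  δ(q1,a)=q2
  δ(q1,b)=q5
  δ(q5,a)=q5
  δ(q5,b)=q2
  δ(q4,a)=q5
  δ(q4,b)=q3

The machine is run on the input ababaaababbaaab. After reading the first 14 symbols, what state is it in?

q2

start at q0
read 'a': q0 → q0
read 'b': q0 → q5
read 'a': q5 → q5
read 'b': q5 → q2
read 'a': q2 → q2
read 'a': q2 → q2
read 'a': q2 → q2
read 'b': q2 → q2
read 'a': q2 → q2
read 'b': q2 → q2
read 'b': q2 → q2
read 'a': q2 → q2
read 'a': q2 → q2
read 'a': q2 → q2
After 14 symbols: q2.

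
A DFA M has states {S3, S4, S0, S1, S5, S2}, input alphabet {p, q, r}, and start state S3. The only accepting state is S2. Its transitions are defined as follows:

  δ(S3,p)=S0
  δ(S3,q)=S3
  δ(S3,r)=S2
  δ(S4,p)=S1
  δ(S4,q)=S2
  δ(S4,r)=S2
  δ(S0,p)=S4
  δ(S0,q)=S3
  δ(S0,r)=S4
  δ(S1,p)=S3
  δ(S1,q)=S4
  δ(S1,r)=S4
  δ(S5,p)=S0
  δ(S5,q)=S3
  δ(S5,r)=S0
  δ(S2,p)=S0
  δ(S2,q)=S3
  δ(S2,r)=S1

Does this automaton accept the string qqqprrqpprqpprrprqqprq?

start at S3
read 'q': S3 → S3
read 'q': S3 → S3
read 'q': S3 → S3
read 'p': S3 → S0
read 'r': S0 → S4
read 'r': S4 → S2
read 'q': S2 → S3
read 'p': S3 → S0
read 'p': S0 → S4
read 'r': S4 → S2
read 'q': S2 → S3
read 'p': S3 → S0
read 'p': S0 → S4
read 'r': S4 → S2
read 'r': S2 → S1
read 'p': S1 → S3
read 'r': S3 → S2
read 'q': S2 → S3
read 'q': S3 → S3
read 'p': S3 → S0
read 'r': S0 → S4
read 'q': S4 → S2
End state S2 is accepting.

Yes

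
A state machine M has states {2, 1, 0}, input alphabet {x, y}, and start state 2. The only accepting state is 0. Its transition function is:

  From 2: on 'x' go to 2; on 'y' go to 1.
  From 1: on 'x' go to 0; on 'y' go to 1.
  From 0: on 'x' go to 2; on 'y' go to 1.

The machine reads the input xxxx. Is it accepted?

start at 2
read 'x': 2 → 2
read 'x': 2 → 2
read 'x': 2 → 2
read 'x': 2 → 2
End state 2 is not accepting.

No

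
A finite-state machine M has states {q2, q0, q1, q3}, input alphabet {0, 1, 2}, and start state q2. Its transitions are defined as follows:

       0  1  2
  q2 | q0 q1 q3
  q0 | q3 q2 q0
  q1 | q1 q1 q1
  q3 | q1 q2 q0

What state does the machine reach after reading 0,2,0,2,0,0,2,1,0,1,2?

q2 → q0 → q0 → q3 → q0 → q3 → q1 → q1 → q1 → q1 → q1 → q1

q1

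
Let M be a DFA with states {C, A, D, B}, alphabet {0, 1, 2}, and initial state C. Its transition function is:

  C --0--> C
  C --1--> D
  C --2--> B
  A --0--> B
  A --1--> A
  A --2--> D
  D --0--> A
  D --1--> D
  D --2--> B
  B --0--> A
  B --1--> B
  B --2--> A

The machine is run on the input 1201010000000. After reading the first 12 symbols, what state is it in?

start at C
read '1': C → D
read '2': D → B
read '0': B → A
read '1': A → A
read '0': A → B
read '1': B → B
read '0': B → A
read '0': A → B
read '0': B → A
read '0': A → B
read '0': B → A
read '0': A → B
After 12 symbols: B.

B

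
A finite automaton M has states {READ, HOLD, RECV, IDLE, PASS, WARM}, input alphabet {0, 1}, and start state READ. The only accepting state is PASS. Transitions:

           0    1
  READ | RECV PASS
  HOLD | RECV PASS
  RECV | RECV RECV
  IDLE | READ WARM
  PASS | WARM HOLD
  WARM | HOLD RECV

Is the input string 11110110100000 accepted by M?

No

Trace: READ -1-> PASS -1-> HOLD -1-> PASS -1-> HOLD -0-> RECV -1-> RECV -1-> RECV -0-> RECV -1-> RECV -0-> RECV -0-> RECV -0-> RECV -0-> RECV -0-> RECV
End state RECV is not accepting.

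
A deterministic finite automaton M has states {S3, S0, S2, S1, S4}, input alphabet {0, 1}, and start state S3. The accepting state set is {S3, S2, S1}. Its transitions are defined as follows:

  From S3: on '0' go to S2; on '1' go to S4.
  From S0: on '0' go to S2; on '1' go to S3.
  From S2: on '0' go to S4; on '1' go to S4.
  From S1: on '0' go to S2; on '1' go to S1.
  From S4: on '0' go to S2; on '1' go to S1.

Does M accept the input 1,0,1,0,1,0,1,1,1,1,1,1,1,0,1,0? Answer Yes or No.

Yes

S3 → S4 → S2 → S4 → S2 → S4 → S2 → S4 → S1 → S1 → S1 → S1 → S1 → S1 → S2 → S4 → S2
End state S2 is accepting.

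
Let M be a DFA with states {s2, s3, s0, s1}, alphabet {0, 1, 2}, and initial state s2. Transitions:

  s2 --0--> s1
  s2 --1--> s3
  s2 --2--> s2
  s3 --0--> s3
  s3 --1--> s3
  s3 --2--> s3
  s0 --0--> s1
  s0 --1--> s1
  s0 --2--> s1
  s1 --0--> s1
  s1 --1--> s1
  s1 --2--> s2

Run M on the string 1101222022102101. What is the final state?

Trace: s2 -1-> s3 -1-> s3 -0-> s3 -1-> s3 -2-> s3 -2-> s3 -2-> s3 -0-> s3 -2-> s3 -2-> s3 -1-> s3 -0-> s3 -2-> s3 -1-> s3 -0-> s3 -1-> s3

s3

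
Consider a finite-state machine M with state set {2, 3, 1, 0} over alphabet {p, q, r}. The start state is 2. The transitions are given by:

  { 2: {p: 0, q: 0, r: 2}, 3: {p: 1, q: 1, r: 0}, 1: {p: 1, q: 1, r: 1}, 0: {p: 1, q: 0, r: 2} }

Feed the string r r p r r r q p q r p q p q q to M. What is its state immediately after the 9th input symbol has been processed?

2 → 2 → 2 → 0 → 2 → 2 → 2 → 0 → 1 → 1
After 9 symbols: 1.

1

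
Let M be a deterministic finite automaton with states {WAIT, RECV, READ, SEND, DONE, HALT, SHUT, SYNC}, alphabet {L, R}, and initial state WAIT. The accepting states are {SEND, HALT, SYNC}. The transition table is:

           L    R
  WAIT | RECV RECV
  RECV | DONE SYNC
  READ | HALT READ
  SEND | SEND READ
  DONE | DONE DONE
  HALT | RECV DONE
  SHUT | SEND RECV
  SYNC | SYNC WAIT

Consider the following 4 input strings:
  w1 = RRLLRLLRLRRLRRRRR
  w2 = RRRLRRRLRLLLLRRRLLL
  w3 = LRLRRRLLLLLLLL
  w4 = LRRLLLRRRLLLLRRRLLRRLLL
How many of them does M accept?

1

w1: WAIT → RECV → SYNC → SYNC → SYNC → WAIT → RECV → DONE → DONE → DONE → DONE → DONE → DONE → DONE → DONE → DONE → DONE → DONE  → end DONE, rejected
w2: WAIT → RECV → SYNC → WAIT → RECV → SYNC → WAIT → RECV → DONE → DONE → DONE → DONE → DONE → DONE → DONE → DONE → DONE → DONE → DONE → DONE  → end DONE, rejected
w3: WAIT → RECV → SYNC → SYNC → WAIT → RECV → SYNC → SYNC → SYNC → SYNC → SYNC → SYNC → SYNC → SYNC → SYNC  → end SYNC, accepted
w4: WAIT → RECV → SYNC → WAIT → RECV → DONE → DONE → DONE → DONE → DONE → DONE → DONE → DONE → DONE → DONE → DONE → DONE → DONE → DONE → DONE → DONE → DONE → DONE → DONE  → end DONE, rejected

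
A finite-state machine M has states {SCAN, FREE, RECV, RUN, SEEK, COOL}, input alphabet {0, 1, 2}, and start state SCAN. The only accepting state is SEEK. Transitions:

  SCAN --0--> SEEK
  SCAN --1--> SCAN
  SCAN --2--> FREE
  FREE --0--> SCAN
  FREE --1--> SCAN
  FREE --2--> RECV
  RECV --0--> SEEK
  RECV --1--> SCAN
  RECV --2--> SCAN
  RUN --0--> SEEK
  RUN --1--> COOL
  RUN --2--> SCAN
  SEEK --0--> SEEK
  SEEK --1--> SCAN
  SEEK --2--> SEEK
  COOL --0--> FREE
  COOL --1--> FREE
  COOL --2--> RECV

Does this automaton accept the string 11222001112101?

No

SCAN → SCAN → SCAN → FREE → RECV → SCAN → SEEK → SEEK → SCAN → SCAN → SCAN → FREE → SCAN → SEEK → SCAN
End state SCAN is not accepting.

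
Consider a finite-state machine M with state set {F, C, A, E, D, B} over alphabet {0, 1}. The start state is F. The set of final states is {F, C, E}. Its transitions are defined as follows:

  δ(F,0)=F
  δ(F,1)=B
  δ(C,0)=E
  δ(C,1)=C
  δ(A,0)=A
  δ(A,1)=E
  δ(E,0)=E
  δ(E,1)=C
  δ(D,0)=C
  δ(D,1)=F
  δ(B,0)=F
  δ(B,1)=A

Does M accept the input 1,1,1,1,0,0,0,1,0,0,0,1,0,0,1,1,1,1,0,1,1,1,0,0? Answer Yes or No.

Trace: F -1-> B -1-> A -1-> E -1-> C -0-> E -0-> E -0-> E -1-> C -0-> E -0-> E -0-> E -1-> C -0-> E -0-> E -1-> C -1-> C -1-> C -1-> C -0-> E -1-> C -1-> C -1-> C -0-> E -0-> E
End state E is accepting.

Yes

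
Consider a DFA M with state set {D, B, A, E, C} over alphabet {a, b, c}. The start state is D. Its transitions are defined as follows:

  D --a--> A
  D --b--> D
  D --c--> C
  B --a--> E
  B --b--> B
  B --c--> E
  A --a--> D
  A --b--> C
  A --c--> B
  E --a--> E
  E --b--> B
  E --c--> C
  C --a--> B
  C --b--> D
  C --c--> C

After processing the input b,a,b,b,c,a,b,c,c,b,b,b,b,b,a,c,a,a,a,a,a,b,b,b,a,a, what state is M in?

E

start at D
read 'b': D → D
read 'a': D → A
read 'b': A → C
read 'b': C → D
read 'c': D → C
read 'a': C → B
read 'b': B → B
read 'c': B → E
read 'c': E → C
read 'b': C → D
read 'b': D → D
read 'b': D → D
read 'b': D → D
read 'b': D → D
read 'a': D → A
read 'c': A → B
read 'a': B → E
read 'a': E → E
read 'a': E → E
read 'a': E → E
read 'a': E → E
read 'b': E → B
read 'b': B → B
read 'b': B → B
read 'a': B → E
read 'a': E → E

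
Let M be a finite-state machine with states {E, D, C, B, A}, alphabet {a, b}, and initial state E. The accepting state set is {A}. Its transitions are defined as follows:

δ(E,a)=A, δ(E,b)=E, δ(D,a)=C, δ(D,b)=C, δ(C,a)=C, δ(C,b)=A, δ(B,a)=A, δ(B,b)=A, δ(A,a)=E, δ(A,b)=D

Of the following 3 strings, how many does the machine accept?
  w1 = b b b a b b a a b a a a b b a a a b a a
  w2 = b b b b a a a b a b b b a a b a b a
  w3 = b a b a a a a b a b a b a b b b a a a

w1: Trace: E -b-> E -b-> E -b-> E -a-> A -b-> D -b-> C -a-> C -a-> C -b-> A -a-> E -a-> A -a-> E -b-> E -b-> E -a-> A -a-> E -a-> A -b-> D -a-> C -a-> C  → end C, rejected
w2: Trace: E -b-> E -b-> E -b-> E -b-> E -a-> A -a-> E -a-> A -b-> D -a-> C -b-> A -b-> D -b-> C -a-> C -a-> C -b-> A -a-> E -b-> E -a-> A  → end A, accepted
w3: Trace: E -b-> E -a-> A -b-> D -a-> C -a-> C -a-> C -a-> C -b-> A -a-> E -b-> E -a-> A -b-> D -a-> C -b-> A -b-> D -b-> C -a-> C -a-> C -a-> C  → end C, rejected

1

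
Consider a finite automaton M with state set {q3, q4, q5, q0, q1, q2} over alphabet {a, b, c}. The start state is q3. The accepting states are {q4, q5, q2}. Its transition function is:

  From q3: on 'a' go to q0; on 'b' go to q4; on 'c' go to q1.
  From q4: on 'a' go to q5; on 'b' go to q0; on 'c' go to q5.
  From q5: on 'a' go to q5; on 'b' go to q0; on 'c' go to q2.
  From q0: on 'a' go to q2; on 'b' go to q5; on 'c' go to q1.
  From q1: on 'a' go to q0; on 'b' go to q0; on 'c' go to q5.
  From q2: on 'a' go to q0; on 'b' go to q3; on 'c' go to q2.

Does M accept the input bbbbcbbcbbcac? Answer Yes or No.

q3 → q4 → q0 → q5 → q0 → q1 → q0 → q5 → q2 → q3 → q4 → q5 → q5 → q2
End state q2 is accepting.

Yes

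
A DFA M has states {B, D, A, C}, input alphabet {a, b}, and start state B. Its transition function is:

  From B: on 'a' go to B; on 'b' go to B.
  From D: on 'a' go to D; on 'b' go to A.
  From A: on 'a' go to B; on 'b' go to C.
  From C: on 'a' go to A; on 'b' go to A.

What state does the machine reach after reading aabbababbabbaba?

B

B → B → B → B → B → B → B → B → B → B → B → B → B → B → B → B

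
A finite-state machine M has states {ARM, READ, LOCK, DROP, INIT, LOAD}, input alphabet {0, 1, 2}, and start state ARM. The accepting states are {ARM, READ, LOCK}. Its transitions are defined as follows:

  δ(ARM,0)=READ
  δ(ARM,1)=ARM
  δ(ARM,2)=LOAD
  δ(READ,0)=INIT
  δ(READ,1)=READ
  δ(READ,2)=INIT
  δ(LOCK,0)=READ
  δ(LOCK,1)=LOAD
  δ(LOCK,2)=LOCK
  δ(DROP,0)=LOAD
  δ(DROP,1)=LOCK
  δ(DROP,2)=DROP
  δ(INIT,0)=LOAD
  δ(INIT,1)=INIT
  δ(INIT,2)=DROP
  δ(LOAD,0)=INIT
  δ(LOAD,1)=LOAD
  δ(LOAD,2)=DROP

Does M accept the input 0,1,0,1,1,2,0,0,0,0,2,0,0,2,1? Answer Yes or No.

Yes

Trace: ARM -0-> READ -1-> READ -0-> INIT -1-> INIT -1-> INIT -2-> DROP -0-> LOAD -0-> INIT -0-> LOAD -0-> INIT -2-> DROP -0-> LOAD -0-> INIT -2-> DROP -1-> LOCK
End state LOCK is accepting.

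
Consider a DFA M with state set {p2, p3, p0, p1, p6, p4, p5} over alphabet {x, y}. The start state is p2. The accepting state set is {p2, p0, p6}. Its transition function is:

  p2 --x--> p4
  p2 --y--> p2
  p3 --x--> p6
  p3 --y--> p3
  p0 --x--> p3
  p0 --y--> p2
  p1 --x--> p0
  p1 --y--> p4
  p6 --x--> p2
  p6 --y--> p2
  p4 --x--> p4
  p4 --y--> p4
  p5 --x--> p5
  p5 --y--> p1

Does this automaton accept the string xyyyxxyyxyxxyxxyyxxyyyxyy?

No

start at p2
read 'x': p2 → p4
read 'y': p4 → p4
read 'y': p4 → p4
read 'y': p4 → p4
read 'x': p4 → p4
read 'x': p4 → p4
read 'y': p4 → p4
read 'y': p4 → p4
read 'x': p4 → p4
read 'y': p4 → p4
read 'x': p4 → p4
read 'x': p4 → p4
read 'y': p4 → p4
read 'x': p4 → p4
read 'x': p4 → p4
read 'y': p4 → p4
read 'y': p4 → p4
read 'x': p4 → p4
read 'x': p4 → p4
read 'y': p4 → p4
read 'y': p4 → p4
read 'y': p4 → p4
read 'x': p4 → p4
read 'y': p4 → p4
read 'y': p4 → p4
End state p4 is not accepting.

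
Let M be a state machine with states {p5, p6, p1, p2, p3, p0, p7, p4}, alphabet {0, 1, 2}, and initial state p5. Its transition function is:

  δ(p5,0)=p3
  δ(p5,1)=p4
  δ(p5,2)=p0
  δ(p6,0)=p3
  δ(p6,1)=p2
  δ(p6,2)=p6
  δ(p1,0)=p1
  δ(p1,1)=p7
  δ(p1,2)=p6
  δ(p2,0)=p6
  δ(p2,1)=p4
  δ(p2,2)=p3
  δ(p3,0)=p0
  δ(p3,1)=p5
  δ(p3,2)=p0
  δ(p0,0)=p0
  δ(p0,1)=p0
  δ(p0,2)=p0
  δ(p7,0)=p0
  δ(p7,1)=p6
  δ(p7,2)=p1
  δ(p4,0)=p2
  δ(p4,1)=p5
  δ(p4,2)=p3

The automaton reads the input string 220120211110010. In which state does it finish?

p0

start at p5
read '2': p5 → p0
read '2': p0 → p0
read '0': p0 → p0
read '1': p0 → p0
read '2': p0 → p0
read '0': p0 → p0
read '2': p0 → p0
read '1': p0 → p0
read '1': p0 → p0
read '1': p0 → p0
read '1': p0 → p0
read '0': p0 → p0
read '0': p0 → p0
read '1': p0 → p0
read '0': p0 → p0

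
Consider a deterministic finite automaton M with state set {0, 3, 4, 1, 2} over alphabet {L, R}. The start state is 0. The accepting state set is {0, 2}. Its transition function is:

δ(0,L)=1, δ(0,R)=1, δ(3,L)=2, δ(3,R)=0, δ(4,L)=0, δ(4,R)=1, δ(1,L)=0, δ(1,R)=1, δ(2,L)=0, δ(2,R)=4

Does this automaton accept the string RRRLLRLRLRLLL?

Yes

Trace: 0 -R-> 1 -R-> 1 -R-> 1 -L-> 0 -L-> 1 -R-> 1 -L-> 0 -R-> 1 -L-> 0 -R-> 1 -L-> 0 -L-> 1 -L-> 0
End state 0 is accepting.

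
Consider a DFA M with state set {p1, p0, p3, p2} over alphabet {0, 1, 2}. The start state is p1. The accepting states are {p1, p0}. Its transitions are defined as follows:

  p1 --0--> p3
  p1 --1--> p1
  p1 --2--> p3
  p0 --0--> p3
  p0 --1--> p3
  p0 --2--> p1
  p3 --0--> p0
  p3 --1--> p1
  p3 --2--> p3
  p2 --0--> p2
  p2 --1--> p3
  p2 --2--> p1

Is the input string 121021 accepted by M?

Yes

Trace: p1 -1-> p1 -2-> p3 -1-> p1 -0-> p3 -2-> p3 -1-> p1
End state p1 is accepting.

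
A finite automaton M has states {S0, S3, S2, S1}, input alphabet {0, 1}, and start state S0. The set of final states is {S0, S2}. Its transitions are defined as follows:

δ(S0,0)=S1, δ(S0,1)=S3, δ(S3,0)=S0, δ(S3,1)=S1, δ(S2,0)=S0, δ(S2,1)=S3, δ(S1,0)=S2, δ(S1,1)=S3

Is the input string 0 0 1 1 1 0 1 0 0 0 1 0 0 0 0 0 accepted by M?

No

Trace: S0 -0-> S1 -0-> S2 -1-> S3 -1-> S1 -1-> S3 -0-> S0 -1-> S3 -0-> S0 -0-> S1 -0-> S2 -1-> S3 -0-> S0 -0-> S1 -0-> S2 -0-> S0 -0-> S1
End state S1 is not accepting.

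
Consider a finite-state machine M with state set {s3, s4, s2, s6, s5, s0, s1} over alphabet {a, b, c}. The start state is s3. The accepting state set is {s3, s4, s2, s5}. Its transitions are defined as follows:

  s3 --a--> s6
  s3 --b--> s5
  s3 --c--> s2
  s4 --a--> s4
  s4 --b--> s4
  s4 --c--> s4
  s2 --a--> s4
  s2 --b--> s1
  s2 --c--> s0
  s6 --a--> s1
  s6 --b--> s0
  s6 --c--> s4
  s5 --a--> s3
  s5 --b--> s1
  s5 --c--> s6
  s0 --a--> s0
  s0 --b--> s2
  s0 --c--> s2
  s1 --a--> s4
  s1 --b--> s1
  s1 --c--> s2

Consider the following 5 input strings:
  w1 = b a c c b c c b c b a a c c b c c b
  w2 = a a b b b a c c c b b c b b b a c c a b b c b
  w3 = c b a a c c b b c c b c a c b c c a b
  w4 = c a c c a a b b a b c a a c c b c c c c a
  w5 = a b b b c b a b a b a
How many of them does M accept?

w1: s3 → s5 → s3 → s2 → s0 → s2 → s0 → s2 → s1 → s2 → s1 → s4 → s4 → s4 → s4 → s4 → s4 → s4 → s4  → end s4, accepted
w2: s3 → s6 → s1 → s1 → s1 → s1 → s4 → s4 → s4 → s4 → s4 → s4 → s4 → s4 → s4 → s4 → s4 → s4 → s4 → s4 → s4 → s4 → s4 → s4  → end s4, accepted
w3: s3 → s2 → s1 → s4 → s4 → s4 → s4 → s4 → s4 → s4 → s4 → s4 → s4 → s4 → s4 → s4 → s4 → s4 → s4 → s4  → end s4, accepted
w4: s3 → s2 → s4 → s4 → s4 → s4 → s4 → s4 → s4 → s4 → s4 → s4 → s4 → s4 → s4 → s4 → s4 → s4 → s4 → s4 → s4 → s4  → end s4, accepted
w5: s3 → s6 → s0 → s2 → s1 → s2 → s1 → s4 → s4 → s4 → s4 → s4  → end s4, accepted

5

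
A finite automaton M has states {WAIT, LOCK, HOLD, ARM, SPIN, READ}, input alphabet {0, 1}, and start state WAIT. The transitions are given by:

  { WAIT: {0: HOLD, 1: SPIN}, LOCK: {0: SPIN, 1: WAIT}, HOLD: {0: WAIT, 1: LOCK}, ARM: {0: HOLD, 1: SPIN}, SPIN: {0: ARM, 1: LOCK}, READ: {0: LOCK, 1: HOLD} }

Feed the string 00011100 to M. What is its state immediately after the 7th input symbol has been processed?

start at WAIT
read '0': WAIT → HOLD
read '0': HOLD → WAIT
read '0': WAIT → HOLD
read '1': HOLD → LOCK
read '1': LOCK → WAIT
read '1': WAIT → SPIN
read '0': SPIN → ARM
After 7 symbols: ARM.

ARM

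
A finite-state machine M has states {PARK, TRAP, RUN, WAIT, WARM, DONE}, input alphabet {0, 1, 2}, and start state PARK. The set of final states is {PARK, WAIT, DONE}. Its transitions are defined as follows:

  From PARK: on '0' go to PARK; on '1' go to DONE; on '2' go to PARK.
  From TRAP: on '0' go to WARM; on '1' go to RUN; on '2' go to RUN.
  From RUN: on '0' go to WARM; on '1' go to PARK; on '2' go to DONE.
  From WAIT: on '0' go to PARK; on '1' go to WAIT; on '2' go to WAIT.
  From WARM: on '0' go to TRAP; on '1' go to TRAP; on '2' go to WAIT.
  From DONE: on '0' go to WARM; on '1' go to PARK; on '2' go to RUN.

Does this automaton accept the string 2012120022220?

Yes

PARK → PARK → PARK → DONE → RUN → PARK → PARK → PARK → PARK → PARK → PARK → PARK → PARK → PARK
End state PARK is accepting.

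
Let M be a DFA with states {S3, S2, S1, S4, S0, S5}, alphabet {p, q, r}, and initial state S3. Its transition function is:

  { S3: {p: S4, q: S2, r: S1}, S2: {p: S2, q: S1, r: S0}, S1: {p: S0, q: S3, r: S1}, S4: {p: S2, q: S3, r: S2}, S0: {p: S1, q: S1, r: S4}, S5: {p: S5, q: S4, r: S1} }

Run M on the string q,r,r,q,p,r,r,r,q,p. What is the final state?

S3 → S2 → S0 → S4 → S3 → S4 → S2 → S0 → S4 → S3 → S4

S4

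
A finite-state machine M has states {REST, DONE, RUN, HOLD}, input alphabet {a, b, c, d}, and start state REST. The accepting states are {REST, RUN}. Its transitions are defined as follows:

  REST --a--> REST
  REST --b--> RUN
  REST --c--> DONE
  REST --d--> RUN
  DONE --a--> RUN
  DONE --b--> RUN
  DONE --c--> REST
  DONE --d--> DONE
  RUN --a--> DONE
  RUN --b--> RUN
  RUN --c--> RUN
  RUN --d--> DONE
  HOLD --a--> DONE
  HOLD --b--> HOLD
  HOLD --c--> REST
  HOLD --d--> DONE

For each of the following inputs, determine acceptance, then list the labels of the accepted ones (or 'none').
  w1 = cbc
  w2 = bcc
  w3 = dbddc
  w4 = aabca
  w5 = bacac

w1, w2, w3

w1: REST → DONE → RUN → RUN  → end RUN, accepted
w2: REST → RUN → RUN → RUN  → end RUN, accepted
w3: REST → RUN → RUN → DONE → DONE → REST  → end REST, accepted
w4: REST → REST → REST → RUN → RUN → DONE  → end DONE, rejected
w5: REST → RUN → DONE → REST → REST → DONE  → end DONE, rejected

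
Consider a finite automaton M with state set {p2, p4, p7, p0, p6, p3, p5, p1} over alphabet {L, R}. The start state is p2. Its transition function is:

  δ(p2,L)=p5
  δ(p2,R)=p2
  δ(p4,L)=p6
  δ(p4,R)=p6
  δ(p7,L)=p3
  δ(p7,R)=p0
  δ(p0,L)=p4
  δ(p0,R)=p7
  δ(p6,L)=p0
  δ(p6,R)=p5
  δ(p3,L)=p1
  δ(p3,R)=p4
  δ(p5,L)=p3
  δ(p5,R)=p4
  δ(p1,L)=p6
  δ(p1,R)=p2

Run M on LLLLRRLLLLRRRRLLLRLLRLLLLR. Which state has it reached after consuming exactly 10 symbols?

p6

start at p2
read 'L': p2 → p5
read 'L': p5 → p3
read 'L': p3 → p1
read 'L': p1 → p6
read 'R': p6 → p5
read 'R': p5 → p4
read 'L': p4 → p6
read 'L': p6 → p0
read 'L': p0 → p4
read 'L': p4 → p6
After 10 symbols: p6.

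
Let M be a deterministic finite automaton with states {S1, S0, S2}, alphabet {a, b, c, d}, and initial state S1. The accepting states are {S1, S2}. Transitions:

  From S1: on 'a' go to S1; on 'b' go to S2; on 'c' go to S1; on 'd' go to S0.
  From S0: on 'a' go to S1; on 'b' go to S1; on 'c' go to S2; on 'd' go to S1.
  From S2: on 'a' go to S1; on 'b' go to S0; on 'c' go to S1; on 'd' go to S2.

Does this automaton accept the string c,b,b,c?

Trace: S1 -c-> S1 -b-> S2 -b-> S0 -c-> S2
End state S2 is accepting.

Yes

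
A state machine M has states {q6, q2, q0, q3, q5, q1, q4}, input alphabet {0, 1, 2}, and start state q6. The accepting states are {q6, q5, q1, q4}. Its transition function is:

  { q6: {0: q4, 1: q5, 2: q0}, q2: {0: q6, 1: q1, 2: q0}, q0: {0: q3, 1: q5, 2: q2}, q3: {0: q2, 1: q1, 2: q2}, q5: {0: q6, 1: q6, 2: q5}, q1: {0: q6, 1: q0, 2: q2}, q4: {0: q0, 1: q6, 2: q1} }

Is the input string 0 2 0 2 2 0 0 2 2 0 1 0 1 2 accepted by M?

Trace: q6 -0-> q4 -2-> q1 -0-> q6 -2-> q0 -2-> q2 -0-> q6 -0-> q4 -2-> q1 -2-> q2 -0-> q6 -1-> q5 -0-> q6 -1-> q5 -2-> q5
End state q5 is accepting.

Yes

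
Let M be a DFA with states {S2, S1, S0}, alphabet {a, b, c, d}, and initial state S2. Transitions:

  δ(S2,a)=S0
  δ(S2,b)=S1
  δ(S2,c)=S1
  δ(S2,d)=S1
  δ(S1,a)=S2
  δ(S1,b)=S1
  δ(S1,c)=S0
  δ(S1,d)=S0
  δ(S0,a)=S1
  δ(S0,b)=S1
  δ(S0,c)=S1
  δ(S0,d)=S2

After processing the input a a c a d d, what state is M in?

S2 → S0 → S1 → S0 → S1 → S0 → S2

S2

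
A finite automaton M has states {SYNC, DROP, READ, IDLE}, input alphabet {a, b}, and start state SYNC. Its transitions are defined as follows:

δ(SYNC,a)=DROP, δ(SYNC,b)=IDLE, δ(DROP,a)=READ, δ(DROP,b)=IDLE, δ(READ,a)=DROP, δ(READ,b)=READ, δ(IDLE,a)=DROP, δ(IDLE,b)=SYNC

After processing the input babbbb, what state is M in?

SYNC → IDLE → DROP → IDLE → SYNC → IDLE → SYNC

SYNC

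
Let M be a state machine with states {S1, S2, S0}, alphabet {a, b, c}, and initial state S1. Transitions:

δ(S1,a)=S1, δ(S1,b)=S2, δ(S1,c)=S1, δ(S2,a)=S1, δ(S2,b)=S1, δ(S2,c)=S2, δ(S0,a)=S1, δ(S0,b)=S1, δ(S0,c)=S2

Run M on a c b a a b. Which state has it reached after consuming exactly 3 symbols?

Trace: S1 -a-> S1 -c-> S1 -b-> S2
After 3 symbols: S2.

S2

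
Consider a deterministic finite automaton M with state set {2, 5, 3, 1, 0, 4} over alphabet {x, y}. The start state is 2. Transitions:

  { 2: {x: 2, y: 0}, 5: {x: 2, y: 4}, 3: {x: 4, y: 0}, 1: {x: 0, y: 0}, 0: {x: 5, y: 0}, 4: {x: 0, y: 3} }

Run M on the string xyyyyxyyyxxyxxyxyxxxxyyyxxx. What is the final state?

2

2 → 2 → 0 → 0 → 0 → 0 → 5 → 4 → 3 → 0 → 5 → 2 → 0 → 5 → 2 → 0 → 5 → 4 → 0 → 5 → 2 → 2 → 0 → 0 → 0 → 5 → 2 → 2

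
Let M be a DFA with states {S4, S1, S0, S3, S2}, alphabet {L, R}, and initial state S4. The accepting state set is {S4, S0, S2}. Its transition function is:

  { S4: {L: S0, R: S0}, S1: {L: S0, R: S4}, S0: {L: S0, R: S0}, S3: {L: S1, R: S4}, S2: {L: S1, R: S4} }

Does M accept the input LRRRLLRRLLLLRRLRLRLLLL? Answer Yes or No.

Yes

S4 → S0 → S0 → S0 → S0 → S0 → S0 → S0 → S0 → S0 → S0 → S0 → S0 → S0 → S0 → S0 → S0 → S0 → S0 → S0 → S0 → S0 → S0
End state S0 is accepting.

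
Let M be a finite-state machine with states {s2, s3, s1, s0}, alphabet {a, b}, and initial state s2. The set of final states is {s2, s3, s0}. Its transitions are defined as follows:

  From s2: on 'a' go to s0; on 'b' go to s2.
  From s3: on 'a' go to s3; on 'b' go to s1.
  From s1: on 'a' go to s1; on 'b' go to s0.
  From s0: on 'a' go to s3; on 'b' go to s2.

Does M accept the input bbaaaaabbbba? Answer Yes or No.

Yes

start at s2
read 'b': s2 → s2
read 'b': s2 → s2
read 'a': s2 → s0
read 'a': s0 → s3
read 'a': s3 → s3
read 'a': s3 → s3
read 'a': s3 → s3
read 'b': s3 → s1
read 'b': s1 → s0
read 'b': s0 → s2
read 'b': s2 → s2
read 'a': s2 → s0
End state s0 is accepting.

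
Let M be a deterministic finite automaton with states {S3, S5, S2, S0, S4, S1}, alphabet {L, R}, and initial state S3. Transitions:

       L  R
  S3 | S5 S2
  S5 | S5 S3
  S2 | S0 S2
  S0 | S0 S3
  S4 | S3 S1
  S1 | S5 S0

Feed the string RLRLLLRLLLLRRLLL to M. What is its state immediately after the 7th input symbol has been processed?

S3 → S2 → S0 → S3 → S5 → S5 → S5 → S3
After 7 symbols: S3.

S3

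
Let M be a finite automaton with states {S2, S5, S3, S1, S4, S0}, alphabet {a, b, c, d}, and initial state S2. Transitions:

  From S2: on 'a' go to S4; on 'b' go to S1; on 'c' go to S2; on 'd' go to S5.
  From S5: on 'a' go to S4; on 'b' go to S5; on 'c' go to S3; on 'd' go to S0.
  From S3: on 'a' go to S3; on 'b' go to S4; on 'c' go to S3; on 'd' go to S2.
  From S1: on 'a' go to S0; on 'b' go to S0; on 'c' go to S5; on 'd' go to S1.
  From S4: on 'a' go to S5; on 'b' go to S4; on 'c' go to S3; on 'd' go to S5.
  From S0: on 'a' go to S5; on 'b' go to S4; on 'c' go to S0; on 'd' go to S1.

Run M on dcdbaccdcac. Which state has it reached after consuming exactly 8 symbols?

S2 → S5 → S3 → S2 → S1 → S0 → S0 → S0 → S1
After 8 symbols: S1.

S1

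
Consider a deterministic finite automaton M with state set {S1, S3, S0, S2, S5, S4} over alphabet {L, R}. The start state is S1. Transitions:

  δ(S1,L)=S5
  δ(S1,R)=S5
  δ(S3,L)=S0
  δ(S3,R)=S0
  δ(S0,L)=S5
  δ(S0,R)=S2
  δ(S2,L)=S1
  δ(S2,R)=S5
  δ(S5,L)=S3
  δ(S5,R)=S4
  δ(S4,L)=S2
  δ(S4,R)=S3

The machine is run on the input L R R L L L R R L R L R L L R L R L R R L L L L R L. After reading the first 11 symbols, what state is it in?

S1 → S5 → S4 → S3 → S0 → S5 → S3 → S0 → S2 → S1 → S5 → S3
After 11 symbols: S3.

S3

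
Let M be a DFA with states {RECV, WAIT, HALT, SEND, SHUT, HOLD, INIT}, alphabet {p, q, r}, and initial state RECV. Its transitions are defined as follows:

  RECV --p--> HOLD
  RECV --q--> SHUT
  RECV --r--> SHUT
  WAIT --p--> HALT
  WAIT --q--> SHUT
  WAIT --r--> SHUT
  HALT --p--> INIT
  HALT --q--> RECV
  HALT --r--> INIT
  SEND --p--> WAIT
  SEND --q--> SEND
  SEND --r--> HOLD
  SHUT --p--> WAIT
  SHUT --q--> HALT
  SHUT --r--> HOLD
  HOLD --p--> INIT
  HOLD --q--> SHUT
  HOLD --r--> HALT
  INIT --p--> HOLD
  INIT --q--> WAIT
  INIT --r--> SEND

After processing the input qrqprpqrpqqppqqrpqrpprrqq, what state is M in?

Trace: RECV -q-> SHUT -r-> HOLD -q-> SHUT -p-> WAIT -r-> SHUT -p-> WAIT -q-> SHUT -r-> HOLD -p-> INIT -q-> WAIT -q-> SHUT -p-> WAIT -p-> HALT -q-> RECV -q-> SHUT -r-> HOLD -p-> INIT -q-> WAIT -r-> SHUT -p-> WAIT -p-> HALT -r-> INIT -r-> SEND -q-> SEND -q-> SEND

SEND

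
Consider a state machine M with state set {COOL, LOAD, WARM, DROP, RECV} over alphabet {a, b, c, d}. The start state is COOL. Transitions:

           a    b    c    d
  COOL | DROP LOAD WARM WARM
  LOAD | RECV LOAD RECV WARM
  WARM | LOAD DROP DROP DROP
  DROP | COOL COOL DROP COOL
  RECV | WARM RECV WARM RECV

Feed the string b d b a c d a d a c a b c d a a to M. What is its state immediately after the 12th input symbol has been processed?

DROP

COOL → LOAD → WARM → DROP → COOL → WARM → DROP → COOL → WARM → LOAD → RECV → WARM → DROP
After 12 symbols: DROP.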